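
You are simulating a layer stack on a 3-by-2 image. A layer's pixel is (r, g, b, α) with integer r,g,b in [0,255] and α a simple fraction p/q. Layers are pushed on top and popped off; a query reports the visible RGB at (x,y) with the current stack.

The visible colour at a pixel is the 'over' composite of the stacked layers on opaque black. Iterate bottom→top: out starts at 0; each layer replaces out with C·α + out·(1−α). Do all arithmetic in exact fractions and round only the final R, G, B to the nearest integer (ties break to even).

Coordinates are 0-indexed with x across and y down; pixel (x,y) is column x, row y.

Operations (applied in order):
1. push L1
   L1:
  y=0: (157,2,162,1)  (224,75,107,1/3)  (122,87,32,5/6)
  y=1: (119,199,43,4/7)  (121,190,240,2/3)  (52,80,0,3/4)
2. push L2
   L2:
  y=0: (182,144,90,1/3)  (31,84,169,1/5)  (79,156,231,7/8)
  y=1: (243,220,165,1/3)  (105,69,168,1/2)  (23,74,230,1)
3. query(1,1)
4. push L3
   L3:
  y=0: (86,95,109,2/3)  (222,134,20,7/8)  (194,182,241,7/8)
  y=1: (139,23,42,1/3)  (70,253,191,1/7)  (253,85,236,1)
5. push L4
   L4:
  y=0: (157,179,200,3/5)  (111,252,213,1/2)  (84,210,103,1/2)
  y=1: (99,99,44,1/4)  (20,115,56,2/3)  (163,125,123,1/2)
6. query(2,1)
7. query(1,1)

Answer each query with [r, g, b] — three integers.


at x=1,y=1 over L1,L2:
+L1 (α=2/3) → [242/3, 380/3, 160]
+L2 (α=1/2) → [557/6, 587/6, 164]
= [93, 98, 164]

(2,1) stack=L1,L2,L3,L4; from [0,0,0]:
after L1 α=3/4: [39, 60, 0]
after L2 α=1: [23, 74, 230]
after L3 α=1: [253, 85, 236]
after L4 α=1/2: [208, 105, 359/2]
= [208, 105, 180]

(1,1) stack=L1,L2,L3,L4; from [0,0,0]:
+L1 (α=2/3) → [242/3, 380/3, 160]
+L2 (α=1/2) → [557/6, 587/6, 164]
+L3 (α=1/7) → [627/7, 120, 1175/7]
+L4 (α=2/3) → [907/21, 350/3, 653/7]
rounded: [43, 117, 93]


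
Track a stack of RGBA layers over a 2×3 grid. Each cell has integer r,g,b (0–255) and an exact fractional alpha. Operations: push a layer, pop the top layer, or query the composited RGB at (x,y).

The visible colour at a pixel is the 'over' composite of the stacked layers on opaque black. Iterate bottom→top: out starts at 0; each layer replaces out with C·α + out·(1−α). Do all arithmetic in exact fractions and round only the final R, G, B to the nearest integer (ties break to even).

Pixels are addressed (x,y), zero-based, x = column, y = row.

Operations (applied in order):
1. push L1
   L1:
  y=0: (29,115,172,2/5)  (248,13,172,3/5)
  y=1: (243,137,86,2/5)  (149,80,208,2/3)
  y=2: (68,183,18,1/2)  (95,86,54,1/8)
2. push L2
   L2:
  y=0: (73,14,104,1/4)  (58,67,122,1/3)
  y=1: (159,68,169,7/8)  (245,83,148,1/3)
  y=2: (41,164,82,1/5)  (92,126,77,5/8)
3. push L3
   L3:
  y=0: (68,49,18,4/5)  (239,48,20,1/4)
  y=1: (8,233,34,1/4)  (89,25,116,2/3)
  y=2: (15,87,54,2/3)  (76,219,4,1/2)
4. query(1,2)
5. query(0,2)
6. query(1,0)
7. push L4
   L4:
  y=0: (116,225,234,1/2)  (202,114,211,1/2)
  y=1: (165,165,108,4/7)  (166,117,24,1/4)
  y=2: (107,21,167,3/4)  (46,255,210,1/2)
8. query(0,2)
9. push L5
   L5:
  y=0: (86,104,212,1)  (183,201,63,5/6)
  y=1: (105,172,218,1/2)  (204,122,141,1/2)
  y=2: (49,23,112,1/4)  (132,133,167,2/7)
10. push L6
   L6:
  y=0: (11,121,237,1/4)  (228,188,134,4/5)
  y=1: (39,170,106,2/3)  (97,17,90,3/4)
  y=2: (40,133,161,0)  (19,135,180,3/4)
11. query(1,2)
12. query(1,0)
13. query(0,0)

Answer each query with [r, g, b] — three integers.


query (1,2) [L1,L2,L3] — begin 0,0,0
L1 α=1/8: [95/8, 43/4, 27/4]
L2 α=5/8: [3965/64, 2649/32, 1621/32]
L3 α=1/2: [8829/128, 9657/64, 1749/64]
→ [69, 151, 27]

query (0,2) [L1,L2,L3] — begin 0,0,0
after L1 α=1/2: [34, 183/2, 9]
after L2 α=1/5: [177/5, 106, 118/5]
after L3 α=2/3: [109/5, 280/3, 658/15]
rounded: [22, 93, 44]

at x=1,y=0 over L1,L2,L3:
+L1 (α=3/5) → [744/5, 39/5, 516/5]
+L2 (α=1/3) → [1778/15, 413/15, 1642/15]
+L3 (α=1/4) → [2973/20, 653/20, 871/10]
= [149, 33, 87]

(0,2) stack=L1,L2,L3,L4; from [0,0,0]:
L1 α=1/2: [34, 183/2, 9]
L2 α=1/5: [177/5, 106, 118/5]
L3 α=2/3: [109/5, 280/3, 658/15]
L4 α=3/4: [857/10, 469/12, 8173/60]
rounded: [86, 39, 136]

(1,2) stack=L1,L2,L3,L4,L5,L6; from [0,0,0]:
L1 α=1/8: [95/8, 43/4, 27/4]
L2 α=5/8: [3965/64, 2649/32, 1621/32]
L3 α=1/2: [8829/128, 9657/64, 1749/64]
L4 α=1/2: [14717/256, 25977/128, 15189/128]
L5 α=2/7: [20167/256, 23419/128, 118697/896]
L6 α=3/4: [34759/1024, 75259/512, 602537/3584]
rounded: [34, 147, 168]

query (1,0) [L1,L2,L3,L4,L5,L6] — begin 0,0,0
L1 α=3/5: [744/5, 39/5, 516/5]
L2 α=1/3: [1778/15, 413/15, 1642/15]
L3 α=1/4: [2973/20, 653/20, 871/10]
L4 α=1/2: [7013/40, 2933/40, 2981/20]
L5 α=5/6: [43613/240, 43133/240, 9281/120]
L6 α=4/5: [262493/1200, 223613/1200, 73601/600]
rounded: [219, 186, 123]

query (0,0) [L1,L2,L3,L4,L5,L6] — begin 0,0,0
L1 α=2/5: [58/5, 46, 344/5]
L2 α=1/4: [539/20, 38, 388/5]
L3 α=4/5: [5979/100, 234/5, 748/25]
L4 α=1/2: [17579/200, 1359/10, 3299/25]
L5 α=1: [86, 104, 212]
L6 α=1/4: [269/4, 433/4, 873/4]
rounded: [67, 108, 218]


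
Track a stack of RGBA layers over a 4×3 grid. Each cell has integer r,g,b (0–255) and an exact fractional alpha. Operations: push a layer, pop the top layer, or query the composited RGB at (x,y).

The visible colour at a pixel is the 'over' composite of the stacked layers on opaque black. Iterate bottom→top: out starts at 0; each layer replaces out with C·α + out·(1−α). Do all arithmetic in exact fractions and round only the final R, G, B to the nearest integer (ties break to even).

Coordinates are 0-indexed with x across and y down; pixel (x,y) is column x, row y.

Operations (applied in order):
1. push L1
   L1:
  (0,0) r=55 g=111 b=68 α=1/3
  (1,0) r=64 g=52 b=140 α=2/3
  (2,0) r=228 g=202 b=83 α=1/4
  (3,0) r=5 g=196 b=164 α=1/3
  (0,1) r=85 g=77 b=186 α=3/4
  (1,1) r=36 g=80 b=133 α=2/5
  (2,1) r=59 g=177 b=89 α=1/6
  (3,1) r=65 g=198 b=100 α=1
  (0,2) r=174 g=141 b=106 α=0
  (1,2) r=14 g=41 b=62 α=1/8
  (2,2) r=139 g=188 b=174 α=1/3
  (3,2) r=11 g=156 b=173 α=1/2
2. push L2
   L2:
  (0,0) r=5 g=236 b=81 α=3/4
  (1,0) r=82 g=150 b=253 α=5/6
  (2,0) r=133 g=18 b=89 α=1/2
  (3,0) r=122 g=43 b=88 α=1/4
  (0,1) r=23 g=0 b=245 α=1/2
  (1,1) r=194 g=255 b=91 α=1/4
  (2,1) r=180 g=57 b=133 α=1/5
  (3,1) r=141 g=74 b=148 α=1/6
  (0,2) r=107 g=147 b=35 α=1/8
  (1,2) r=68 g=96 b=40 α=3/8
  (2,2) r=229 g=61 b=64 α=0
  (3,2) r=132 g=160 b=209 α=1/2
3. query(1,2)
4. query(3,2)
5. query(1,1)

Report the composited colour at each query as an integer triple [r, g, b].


at x=1,y=2 over L1,L2:
L1 α=1/8: [7/4, 41/8, 31/4]
L2 α=3/8: [851/32, 2509/64, 635/32]
→ [27, 39, 20]

(3,2) stack=L1,L2; from [0,0,0]:
after L1 α=1/2: [11/2, 78, 173/2]
after L2 α=1/2: [275/4, 119, 591/4]
= [69, 119, 148]

(1,1) stack=L1,L2; from [0,0,0]:
+L1 (α=2/5) → [72/5, 32, 266/5]
+L2 (α=1/4) → [593/10, 351/4, 1253/20]
→ [59, 88, 63]


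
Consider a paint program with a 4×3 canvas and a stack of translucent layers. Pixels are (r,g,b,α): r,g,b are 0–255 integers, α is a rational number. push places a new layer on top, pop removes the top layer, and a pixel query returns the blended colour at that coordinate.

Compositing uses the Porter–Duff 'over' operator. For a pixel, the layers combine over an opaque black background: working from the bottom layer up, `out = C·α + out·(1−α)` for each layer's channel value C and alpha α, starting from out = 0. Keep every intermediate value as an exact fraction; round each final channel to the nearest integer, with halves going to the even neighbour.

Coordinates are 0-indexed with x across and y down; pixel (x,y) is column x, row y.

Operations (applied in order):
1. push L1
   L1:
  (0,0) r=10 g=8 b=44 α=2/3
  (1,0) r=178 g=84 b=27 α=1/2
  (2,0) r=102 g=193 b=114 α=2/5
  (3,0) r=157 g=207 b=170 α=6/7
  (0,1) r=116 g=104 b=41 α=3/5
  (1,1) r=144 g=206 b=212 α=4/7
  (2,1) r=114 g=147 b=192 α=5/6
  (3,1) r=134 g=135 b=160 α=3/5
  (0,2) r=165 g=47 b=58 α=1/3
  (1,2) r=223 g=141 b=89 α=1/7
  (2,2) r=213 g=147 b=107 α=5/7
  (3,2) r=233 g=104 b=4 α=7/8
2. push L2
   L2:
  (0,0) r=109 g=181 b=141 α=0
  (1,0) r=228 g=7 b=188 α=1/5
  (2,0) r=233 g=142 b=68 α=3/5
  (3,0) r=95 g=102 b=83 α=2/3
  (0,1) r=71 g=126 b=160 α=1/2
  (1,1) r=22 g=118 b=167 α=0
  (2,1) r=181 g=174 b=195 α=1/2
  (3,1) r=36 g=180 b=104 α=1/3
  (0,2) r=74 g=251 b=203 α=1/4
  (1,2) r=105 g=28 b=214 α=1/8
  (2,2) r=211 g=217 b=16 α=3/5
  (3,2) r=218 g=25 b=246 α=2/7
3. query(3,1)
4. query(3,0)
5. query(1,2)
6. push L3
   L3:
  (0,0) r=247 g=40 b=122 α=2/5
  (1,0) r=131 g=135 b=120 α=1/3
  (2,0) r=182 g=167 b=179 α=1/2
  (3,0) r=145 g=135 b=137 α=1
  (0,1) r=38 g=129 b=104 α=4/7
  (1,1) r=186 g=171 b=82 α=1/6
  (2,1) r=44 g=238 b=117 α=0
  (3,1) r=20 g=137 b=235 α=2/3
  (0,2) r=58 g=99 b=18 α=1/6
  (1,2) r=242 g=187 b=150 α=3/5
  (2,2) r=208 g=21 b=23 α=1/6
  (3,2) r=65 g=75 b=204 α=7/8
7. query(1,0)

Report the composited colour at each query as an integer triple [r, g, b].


at x=3,y=1 over L1,L2:
+L1 (α=3/5) → [402/5, 81, 96]
+L2 (α=1/3) → [328/5, 114, 296/3]
= [66, 114, 99]

(3,0) stack=L1,L2; from [0,0,0]:
+L1 (α=6/7) → [942/7, 1242/7, 1020/7]
+L2 (α=2/3) → [2272/21, 890/7, 2182/21]
→ [108, 127, 104]

(1,2) stack=L1,L2; from [0,0,0]:
after L1 α=1/7: [223/7, 141/7, 89/7]
after L2 α=1/8: [41, 169/8, 303/8]
rounded: [41, 21, 38]

query (1,0) [L1,L2,L3] — begin 0,0,0
+L1 (α=1/2) → [89, 42, 27/2]
+L2 (α=1/5) → [584/5, 35, 242/5]
+L3 (α=1/3) → [1823/15, 205/3, 1084/15]
→ [122, 68, 72]


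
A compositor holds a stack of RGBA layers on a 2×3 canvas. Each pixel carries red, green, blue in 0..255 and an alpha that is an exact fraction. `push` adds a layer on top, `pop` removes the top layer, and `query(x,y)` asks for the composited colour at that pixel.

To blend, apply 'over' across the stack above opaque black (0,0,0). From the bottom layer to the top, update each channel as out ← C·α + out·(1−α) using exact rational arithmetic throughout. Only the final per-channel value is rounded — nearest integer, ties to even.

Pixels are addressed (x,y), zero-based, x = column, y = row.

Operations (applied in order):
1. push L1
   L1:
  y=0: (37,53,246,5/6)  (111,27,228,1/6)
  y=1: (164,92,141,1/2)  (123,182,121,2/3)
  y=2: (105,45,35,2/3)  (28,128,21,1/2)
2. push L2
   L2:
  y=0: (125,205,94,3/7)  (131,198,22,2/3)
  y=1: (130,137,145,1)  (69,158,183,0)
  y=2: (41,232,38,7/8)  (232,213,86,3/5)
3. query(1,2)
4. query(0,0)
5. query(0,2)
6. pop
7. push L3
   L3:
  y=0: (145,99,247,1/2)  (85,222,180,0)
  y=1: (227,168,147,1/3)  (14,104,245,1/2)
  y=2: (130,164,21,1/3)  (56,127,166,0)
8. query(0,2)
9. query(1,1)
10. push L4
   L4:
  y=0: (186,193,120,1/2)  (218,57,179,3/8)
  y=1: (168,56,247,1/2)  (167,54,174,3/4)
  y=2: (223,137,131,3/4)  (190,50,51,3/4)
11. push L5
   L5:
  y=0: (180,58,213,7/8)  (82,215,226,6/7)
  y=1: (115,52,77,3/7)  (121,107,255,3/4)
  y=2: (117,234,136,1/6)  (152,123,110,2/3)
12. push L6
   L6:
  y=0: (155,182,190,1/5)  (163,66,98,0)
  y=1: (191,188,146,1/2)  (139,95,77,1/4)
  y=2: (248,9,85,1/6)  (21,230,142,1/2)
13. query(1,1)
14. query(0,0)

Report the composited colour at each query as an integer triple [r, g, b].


(1,2) stack=L1,L2; from [0,0,0]:
L1 α=1/2: [14, 64, 21/2]
L2 α=3/5: [724/5, 767/5, 279/5]
→ [145, 153, 56]

(0,0) stack=L1,L2; from [0,0,0]:
+L1 (α=5/6) → [185/6, 265/6, 205]
+L2 (α=3/7) → [1495/21, 2375/21, 1102/7]
→ [71, 113, 157]

at x=0,y=2 over L1,L2:
L1 α=2/3: [70, 30, 70/3]
L2 α=7/8: [357/8, 827/4, 217/6]
= [45, 207, 36]

query (0,2) [L1,L3] — begin 0,0,0
+L1 (α=2/3) → [70, 30, 70/3]
+L3 (α=1/3) → [90, 224/3, 203/9]
= [90, 75, 23]

(1,1) stack=L1,L3; from [0,0,0]:
L1 α=2/3: [82, 364/3, 242/3]
L3 α=1/2: [48, 338/3, 977/6]
rounded: [48, 113, 163]

at x=1,y=1 over L1,L3,L4,L5,L6:
after L1 α=2/3: [82, 364/3, 242/3]
after L3 α=1/2: [48, 338/3, 977/6]
after L4 α=3/4: [549/4, 206/3, 4109/24]
after L5 α=3/4: [2001/16, 1169/12, 22469/96]
after L6 α=1/4: [8227/64, 1549/16, 24933/128]
rounded: [129, 97, 195]

at x=0,y=0 over L1,L3,L4,L5,L6:
+L1 (α=5/6) → [185/6, 265/6, 205]
+L3 (α=1/2) → [1055/12, 859/12, 226]
+L4 (α=1/2) → [3287/24, 3175/24, 173]
+L5 (α=7/8) → [33527/192, 12919/192, 208]
+L6 (α=1/5) → [40967/240, 4331/48, 1022/5]
= [171, 90, 204]


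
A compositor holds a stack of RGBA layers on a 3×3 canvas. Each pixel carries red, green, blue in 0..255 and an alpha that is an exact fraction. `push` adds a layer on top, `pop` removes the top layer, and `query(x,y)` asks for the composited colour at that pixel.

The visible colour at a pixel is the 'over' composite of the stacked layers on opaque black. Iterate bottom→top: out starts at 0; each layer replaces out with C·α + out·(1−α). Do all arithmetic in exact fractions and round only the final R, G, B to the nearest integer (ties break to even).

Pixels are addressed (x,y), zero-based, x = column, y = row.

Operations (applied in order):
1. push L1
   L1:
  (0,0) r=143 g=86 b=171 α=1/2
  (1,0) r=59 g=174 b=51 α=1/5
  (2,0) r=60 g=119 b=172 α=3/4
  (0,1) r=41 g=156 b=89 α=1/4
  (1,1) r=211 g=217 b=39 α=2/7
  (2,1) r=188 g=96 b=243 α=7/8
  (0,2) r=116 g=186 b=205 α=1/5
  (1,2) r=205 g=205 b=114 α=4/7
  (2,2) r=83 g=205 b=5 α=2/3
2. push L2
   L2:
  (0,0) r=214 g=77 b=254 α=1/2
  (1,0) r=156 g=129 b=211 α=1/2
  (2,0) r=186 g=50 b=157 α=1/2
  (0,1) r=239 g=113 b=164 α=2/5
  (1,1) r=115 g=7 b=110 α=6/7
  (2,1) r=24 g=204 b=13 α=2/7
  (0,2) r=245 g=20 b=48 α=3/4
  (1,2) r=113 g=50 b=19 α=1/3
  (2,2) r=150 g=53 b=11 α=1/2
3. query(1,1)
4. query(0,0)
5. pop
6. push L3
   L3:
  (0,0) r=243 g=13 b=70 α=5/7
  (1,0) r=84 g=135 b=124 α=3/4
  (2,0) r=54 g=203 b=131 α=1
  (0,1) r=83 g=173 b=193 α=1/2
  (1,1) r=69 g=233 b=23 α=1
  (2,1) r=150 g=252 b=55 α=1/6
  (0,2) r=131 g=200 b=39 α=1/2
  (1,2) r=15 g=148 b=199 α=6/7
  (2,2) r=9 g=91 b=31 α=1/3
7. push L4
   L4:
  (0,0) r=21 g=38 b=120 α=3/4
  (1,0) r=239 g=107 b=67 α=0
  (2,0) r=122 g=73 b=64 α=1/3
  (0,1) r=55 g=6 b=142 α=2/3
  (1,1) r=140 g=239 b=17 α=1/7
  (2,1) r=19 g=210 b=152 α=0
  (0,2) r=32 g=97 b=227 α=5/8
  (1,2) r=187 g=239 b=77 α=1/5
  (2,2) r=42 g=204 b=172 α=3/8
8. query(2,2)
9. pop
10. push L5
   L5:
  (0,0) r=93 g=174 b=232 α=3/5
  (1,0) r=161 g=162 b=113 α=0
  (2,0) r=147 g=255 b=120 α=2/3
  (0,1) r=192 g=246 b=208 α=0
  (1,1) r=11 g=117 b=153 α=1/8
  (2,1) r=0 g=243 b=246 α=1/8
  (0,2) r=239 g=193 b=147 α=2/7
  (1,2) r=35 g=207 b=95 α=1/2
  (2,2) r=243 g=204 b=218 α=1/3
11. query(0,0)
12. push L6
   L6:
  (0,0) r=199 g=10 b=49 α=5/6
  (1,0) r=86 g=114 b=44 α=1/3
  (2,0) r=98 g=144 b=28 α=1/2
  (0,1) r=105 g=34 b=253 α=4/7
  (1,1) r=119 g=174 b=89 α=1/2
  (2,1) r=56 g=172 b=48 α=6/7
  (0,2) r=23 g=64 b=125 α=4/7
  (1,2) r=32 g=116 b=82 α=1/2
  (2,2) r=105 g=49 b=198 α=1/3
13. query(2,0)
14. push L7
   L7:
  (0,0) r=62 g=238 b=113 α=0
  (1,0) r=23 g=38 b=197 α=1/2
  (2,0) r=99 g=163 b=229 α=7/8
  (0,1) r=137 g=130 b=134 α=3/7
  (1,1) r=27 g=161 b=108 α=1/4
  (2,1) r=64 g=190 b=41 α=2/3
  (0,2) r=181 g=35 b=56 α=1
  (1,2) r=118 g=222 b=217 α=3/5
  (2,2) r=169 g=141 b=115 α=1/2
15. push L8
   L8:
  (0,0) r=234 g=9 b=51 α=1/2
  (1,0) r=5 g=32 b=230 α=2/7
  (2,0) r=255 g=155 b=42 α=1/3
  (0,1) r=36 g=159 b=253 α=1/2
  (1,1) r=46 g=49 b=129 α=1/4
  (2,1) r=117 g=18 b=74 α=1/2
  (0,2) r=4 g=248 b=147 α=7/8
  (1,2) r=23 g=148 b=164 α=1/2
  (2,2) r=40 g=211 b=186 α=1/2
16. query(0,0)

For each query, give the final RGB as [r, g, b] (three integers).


query (1,1) [L1,L2] — begin 0,0,0
after L1 α=2/7: [422/7, 62, 78/7]
after L2 α=6/7: [5252/49, 104/7, 4698/49]
rounded: [107, 15, 96]

(0,0) stack=L1,L2; from [0,0,0]:
+L1 (α=1/2) → [143/2, 43, 171/2]
+L2 (α=1/2) → [571/4, 60, 679/4]
→ [143, 60, 170]

(2,2) stack=L1,L3,L4; from [0,0,0]:
after L1 α=2/3: [166/3, 410/3, 10/3]
after L3 α=1/3: [359/9, 1093/9, 113/9]
after L4 α=3/8: [2929/72, 10973/72, 5209/72]
= [41, 152, 72]

query (0,0) [L1,L3,L5] — begin 0,0,0
+L1 (α=1/2) → [143/2, 43, 171/2]
+L3 (α=5/7) → [194, 151/7, 521/7]
+L5 (α=3/5) → [667/5, 3956/35, 5914/35]
= [133, 113, 169]

query (2,0) [L1,L3,L5,L6] — begin 0,0,0
L1 α=3/4: [45, 357/4, 129]
L3 α=1: [54, 203, 131]
L5 α=2/3: [116, 713/3, 371/3]
L6 α=1/2: [107, 1145/6, 455/6]
→ [107, 191, 76]

(0,0) stack=L1,L3,L5,L6,L7,L8; from [0,0,0]:
+L1 (α=1/2) → [143/2, 43, 171/2]
+L3 (α=5/7) → [194, 151/7, 521/7]
+L5 (α=3/5) → [667/5, 3956/35, 5914/35]
+L6 (α=5/6) → [2821/15, 951/35, 14489/210]
+L7 (α=0) → [2821/15, 951/35, 14489/210]
+L8 (α=1/2) → [6331/30, 633/35, 25199/420]
= [211, 18, 60]


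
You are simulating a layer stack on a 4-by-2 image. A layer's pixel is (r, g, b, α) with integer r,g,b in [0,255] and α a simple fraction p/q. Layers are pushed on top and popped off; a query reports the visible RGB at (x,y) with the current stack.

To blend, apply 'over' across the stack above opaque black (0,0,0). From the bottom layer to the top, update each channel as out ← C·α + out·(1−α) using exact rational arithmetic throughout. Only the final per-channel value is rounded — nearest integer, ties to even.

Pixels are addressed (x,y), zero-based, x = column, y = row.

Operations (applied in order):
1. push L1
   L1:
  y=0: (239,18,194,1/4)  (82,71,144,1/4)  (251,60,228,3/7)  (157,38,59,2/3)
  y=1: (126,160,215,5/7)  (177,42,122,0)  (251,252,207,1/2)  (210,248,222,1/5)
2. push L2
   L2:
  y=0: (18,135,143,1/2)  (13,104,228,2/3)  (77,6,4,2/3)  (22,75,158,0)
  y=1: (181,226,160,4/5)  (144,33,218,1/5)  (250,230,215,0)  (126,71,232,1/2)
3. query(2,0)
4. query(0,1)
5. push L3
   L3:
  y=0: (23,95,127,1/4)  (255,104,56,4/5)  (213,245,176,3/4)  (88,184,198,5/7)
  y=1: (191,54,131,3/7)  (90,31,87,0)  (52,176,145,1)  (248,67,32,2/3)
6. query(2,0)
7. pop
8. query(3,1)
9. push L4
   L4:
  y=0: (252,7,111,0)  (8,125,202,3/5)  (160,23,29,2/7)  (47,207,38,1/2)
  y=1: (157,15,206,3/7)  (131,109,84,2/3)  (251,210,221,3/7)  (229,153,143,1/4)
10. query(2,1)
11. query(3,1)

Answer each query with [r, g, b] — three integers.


at x=2,y=0 over L1,L2:
+L1 (α=3/7) → [753/7, 180/7, 684/7]
+L2 (α=2/3) → [1831/21, 88/7, 740/21]
rounded: [87, 13, 35]

query (0,1) [L1,L2] — begin 0,0,0
+L1 (α=5/7) → [90, 800/7, 1075/7]
+L2 (α=4/5) → [814/5, 7128/35, 1111/7]
rounded: [163, 204, 159]

query (2,0) [L1,L2,L3] — begin 0,0,0
L1 α=3/7: [753/7, 180/7, 684/7]
L2 α=2/3: [1831/21, 88/7, 740/21]
L3 α=3/4: [7625/42, 5233/28, 2957/21]
→ [182, 187, 141]

query (3,1) [L1,L2] — begin 0,0,0
+L1 (α=1/5) → [42, 248/5, 222/5]
+L2 (α=1/2) → [84, 603/10, 691/5]
rounded: [84, 60, 138]

at x=2,y=1 over L1,L2,L4:
L1 α=1/2: [251/2, 126, 207/2]
L2 α=0: [251/2, 126, 207/2]
L4 α=3/7: [1255/7, 162, 1077/7]
rounded: [179, 162, 154]

at x=3,y=1 over L1,L2,L4:
after L1 α=1/5: [42, 248/5, 222/5]
after L2 α=1/2: [84, 603/10, 691/5]
after L4 α=1/4: [481/4, 3339/40, 697/5]
rounded: [120, 83, 139]


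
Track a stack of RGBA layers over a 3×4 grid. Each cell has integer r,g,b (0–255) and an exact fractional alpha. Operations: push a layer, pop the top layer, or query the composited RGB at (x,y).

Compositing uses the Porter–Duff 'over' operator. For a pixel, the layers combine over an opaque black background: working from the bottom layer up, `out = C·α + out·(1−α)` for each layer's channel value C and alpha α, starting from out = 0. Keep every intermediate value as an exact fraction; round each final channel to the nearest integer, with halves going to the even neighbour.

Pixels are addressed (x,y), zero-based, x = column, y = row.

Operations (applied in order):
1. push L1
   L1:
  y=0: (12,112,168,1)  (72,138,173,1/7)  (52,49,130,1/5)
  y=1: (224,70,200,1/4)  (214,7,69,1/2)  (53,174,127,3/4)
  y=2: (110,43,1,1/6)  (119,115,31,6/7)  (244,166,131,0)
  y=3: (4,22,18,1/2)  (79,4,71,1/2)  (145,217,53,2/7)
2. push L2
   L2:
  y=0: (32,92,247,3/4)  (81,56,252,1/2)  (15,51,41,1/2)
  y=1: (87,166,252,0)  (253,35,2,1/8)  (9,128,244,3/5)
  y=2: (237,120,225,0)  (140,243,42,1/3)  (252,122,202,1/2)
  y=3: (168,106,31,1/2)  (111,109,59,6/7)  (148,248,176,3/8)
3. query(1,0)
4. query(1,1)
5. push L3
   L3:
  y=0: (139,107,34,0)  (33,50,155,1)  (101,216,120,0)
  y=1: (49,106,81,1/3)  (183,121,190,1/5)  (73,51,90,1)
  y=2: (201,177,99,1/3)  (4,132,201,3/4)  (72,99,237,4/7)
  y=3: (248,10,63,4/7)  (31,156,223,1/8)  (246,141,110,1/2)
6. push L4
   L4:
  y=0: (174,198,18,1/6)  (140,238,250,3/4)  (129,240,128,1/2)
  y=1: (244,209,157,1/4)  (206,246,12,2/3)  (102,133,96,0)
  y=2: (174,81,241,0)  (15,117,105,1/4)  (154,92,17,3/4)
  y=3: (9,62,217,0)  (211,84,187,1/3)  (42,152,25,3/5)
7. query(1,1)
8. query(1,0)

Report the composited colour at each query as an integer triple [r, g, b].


(1,0) stack=L1,L2; from [0,0,0]:
L1 α=1/7: [72/7, 138/7, 173/7]
L2 α=1/2: [639/14, 265/7, 1937/14]
→ [46, 38, 138]

query (1,1) [L1,L2] — begin 0,0,0
+L1 (α=1/2) → [107, 7/2, 69/2]
+L2 (α=1/8) → [501/4, 119/16, 487/16]
→ [125, 7, 30]

(1,1) stack=L1,L2,L3,L4; from [0,0,0]:
after L1 α=1/2: [107, 7/2, 69/2]
after L2 α=1/8: [501/4, 119/16, 487/16]
after L3 α=1/5: [684/5, 603/20, 1247/20]
after L4 α=2/3: [2744/15, 3481/20, 1727/60]
= [183, 174, 29]

query (1,0) [L1,L2,L3,L4] — begin 0,0,0
L1 α=1/7: [72/7, 138/7, 173/7]
L2 α=1/2: [639/14, 265/7, 1937/14]
L3 α=1: [33, 50, 155]
L4 α=3/4: [453/4, 191, 905/4]
= [113, 191, 226]


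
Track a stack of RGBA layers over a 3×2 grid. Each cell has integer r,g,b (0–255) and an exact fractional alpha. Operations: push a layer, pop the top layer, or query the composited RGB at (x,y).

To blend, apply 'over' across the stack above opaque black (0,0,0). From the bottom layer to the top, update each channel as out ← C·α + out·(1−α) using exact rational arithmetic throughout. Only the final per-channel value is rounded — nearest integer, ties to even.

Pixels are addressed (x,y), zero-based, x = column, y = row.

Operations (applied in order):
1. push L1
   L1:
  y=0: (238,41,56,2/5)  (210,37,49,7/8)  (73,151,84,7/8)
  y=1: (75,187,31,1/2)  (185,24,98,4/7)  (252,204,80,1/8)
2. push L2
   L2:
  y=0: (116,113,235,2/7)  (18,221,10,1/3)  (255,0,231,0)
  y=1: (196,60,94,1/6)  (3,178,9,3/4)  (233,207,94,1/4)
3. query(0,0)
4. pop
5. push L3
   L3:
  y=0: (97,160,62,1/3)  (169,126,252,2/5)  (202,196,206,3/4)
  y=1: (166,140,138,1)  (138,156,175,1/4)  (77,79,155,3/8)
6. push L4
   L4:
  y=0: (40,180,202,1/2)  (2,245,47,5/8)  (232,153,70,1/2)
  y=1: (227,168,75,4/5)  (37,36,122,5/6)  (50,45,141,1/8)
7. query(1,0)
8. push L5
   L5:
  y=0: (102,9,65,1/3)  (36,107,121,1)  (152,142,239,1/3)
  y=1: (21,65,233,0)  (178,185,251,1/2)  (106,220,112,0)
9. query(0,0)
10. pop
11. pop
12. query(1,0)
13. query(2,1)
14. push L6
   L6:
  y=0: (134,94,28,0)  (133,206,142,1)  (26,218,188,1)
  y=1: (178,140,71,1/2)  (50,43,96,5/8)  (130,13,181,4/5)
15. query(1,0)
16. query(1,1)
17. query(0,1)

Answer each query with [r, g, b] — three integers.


query (0,0) [L1,L2] — begin 0,0,0
after L1 α=2/5: [476/5, 82/5, 112/5]
after L2 α=2/7: [708/7, 44, 582/7]
= [101, 44, 83]

query (1,0) [L1,L3,L4] — begin 0,0,0
after L1 α=7/8: [735/4, 259/8, 343/8]
after L3 α=2/5: [3557/20, 2793/40, 5061/40]
after L4 α=5/8: [10871/160, 57379/320, 24583/320]
= [68, 179, 77]

query (0,0) [L1,L3,L4,L5] — begin 0,0,0
L1 α=2/5: [476/5, 82/5, 112/5]
L3 α=1/3: [479/5, 964/15, 178/5]
L4 α=1/2: [679/10, 1832/15, 594/5]
L5 α=1/3: [1189/15, 3799/45, 1513/15]
rounded: [79, 84, 101]

(1,0) stack=L1,L3; from [0,0,0]:
+L1 (α=7/8) → [735/4, 259/8, 343/8]
+L3 (α=2/5) → [3557/20, 2793/40, 5061/40]
rounded: [178, 70, 127]

at x=2,y=1 over L1,L3:
+L1 (α=1/8) → [63/2, 51/2, 10]
+L3 (α=3/8) → [777/16, 729/16, 515/8]
= [49, 46, 64]

(1,0) stack=L1,L3,L6; from [0,0,0]:
L1 α=7/8: [735/4, 259/8, 343/8]
L3 α=2/5: [3557/20, 2793/40, 5061/40]
L6 α=1: [133, 206, 142]
→ [133, 206, 142]

(1,1) stack=L1,L3,L6; from [0,0,0]:
after L1 α=4/7: [740/7, 96/7, 56]
after L3 α=1/4: [1593/14, 345/7, 343/4]
after L6 α=5/8: [8279/112, 635/14, 2949/32]
→ [74, 45, 92]

at x=0,y=1 over L1,L3,L6:
+L1 (α=1/2) → [75/2, 187/2, 31/2]
+L3 (α=1) → [166, 140, 138]
+L6 (α=1/2) → [172, 140, 209/2]
→ [172, 140, 104]


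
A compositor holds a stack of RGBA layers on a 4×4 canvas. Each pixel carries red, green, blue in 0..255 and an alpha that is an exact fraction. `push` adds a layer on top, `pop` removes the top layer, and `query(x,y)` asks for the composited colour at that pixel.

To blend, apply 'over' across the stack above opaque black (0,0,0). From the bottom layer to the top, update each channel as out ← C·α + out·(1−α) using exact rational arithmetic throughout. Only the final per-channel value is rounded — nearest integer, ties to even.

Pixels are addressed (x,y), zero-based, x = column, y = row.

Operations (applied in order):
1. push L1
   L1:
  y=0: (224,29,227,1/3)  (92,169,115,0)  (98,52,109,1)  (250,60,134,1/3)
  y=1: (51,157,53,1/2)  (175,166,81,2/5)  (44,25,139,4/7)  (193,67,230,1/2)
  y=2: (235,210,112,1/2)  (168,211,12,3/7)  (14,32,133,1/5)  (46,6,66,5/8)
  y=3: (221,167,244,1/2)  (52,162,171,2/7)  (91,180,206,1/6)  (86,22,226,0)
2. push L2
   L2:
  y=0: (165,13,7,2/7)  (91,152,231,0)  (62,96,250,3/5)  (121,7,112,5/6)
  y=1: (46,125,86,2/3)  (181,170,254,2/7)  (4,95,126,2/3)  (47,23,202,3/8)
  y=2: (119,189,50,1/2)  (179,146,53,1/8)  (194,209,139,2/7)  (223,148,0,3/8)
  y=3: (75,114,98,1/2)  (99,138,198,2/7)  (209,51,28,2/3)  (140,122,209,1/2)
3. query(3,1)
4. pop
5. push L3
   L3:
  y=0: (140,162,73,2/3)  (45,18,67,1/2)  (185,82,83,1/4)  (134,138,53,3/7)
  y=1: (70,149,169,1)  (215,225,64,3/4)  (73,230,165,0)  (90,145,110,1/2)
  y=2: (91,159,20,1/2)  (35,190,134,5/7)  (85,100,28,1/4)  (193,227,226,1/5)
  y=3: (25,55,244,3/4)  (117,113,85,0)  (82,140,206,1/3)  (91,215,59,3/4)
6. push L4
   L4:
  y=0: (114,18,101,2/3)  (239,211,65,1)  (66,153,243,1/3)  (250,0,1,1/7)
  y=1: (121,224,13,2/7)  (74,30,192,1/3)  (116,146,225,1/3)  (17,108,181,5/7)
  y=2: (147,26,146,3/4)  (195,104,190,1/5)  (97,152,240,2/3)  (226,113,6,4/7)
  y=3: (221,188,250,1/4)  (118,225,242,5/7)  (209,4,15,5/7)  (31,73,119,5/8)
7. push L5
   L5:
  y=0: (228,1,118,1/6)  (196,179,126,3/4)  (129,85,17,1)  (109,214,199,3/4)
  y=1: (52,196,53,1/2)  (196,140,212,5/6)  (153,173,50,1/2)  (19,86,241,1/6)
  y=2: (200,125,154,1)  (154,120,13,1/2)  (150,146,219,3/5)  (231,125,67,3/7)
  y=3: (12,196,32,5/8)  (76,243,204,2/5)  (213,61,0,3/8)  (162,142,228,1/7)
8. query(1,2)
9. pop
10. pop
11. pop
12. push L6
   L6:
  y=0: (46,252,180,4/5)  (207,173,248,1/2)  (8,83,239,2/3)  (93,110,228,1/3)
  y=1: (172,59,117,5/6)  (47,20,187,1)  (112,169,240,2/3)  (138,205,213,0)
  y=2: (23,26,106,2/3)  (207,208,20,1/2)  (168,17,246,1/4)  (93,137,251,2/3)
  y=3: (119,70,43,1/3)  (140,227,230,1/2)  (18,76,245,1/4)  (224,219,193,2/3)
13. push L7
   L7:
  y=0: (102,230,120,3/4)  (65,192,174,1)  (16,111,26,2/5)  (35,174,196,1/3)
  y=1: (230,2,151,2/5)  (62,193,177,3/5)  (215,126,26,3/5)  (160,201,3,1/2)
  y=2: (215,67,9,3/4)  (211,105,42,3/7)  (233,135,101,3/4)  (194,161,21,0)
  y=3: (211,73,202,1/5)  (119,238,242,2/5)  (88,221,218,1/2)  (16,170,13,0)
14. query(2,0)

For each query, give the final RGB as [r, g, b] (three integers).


(3,1) stack=L1,L2; from [0,0,0]:
+L1 (α=1/2) → [193/2, 67/2, 115]
+L2 (α=3/8) → [1247/16, 473/16, 1181/8]
→ [78, 30, 148]

at x=1,y=2 over L1,L3,L4,L5:
after L1 α=3/7: [72, 633/7, 36/7]
after L3 α=5/7: [319/7, 7916/49, 4762/49]
after L4 α=1/5: [2641/35, 7352/49, 28358/245]
after L5 α=1/2: [8031/70, 6616/49, 31543/490]
rounded: [115, 135, 64]

(2,0) stack=L1,L6,L7; from [0,0,0]:
after L1 α=1: [98, 52, 109]
after L6 α=2/3: [38, 218/3, 587/3]
after L7 α=2/5: [146/5, 88, 639/5]
= [29, 88, 128]


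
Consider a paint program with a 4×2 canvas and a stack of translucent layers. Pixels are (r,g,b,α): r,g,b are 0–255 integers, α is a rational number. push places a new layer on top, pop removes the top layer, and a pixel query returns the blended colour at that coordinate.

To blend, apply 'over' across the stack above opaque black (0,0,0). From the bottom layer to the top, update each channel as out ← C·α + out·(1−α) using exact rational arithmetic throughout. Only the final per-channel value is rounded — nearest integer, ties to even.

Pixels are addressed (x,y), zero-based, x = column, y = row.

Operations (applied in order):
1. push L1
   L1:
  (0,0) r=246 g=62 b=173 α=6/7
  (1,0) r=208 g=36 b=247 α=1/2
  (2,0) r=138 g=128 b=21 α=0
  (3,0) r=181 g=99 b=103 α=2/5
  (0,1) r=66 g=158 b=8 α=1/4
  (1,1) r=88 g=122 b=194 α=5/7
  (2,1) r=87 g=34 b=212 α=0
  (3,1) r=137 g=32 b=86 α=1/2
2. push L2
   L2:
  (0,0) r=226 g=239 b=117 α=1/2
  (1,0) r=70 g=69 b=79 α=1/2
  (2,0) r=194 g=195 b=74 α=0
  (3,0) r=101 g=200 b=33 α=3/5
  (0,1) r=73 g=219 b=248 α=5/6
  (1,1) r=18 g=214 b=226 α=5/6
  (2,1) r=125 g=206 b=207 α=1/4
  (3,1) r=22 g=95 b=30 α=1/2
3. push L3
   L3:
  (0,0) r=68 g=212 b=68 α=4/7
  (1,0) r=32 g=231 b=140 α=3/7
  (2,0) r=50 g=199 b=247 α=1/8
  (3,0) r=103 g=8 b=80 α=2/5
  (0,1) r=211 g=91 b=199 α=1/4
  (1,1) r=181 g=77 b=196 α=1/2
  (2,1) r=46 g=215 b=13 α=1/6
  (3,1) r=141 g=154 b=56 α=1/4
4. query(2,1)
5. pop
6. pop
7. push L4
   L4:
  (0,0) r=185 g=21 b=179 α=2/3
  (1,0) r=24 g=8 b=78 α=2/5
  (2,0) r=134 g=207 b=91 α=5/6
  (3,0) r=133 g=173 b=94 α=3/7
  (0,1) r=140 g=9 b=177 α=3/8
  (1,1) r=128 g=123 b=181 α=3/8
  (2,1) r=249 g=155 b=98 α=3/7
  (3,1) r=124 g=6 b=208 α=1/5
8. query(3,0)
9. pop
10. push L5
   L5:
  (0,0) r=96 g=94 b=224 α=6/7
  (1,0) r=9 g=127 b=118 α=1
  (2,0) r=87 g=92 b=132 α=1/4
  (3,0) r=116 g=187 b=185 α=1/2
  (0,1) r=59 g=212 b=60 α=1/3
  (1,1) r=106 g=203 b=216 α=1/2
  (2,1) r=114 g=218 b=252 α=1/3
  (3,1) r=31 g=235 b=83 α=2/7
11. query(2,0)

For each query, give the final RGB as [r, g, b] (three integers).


at x=2,y=1 over L1,L2,L3:
after L1 α=0: [0, 0, 0]
after L2 α=1/4: [125/4, 103/2, 207/4]
after L3 α=1/6: [809/24, 315/4, 1087/24]
→ [34, 79, 45]

query (3,0) [L1,L4] — begin 0,0,0
after L1 α=2/5: [362/5, 198/5, 206/5]
after L4 α=3/7: [3443/35, 3387/35, 2234/35]
→ [98, 97, 64]

(2,0) stack=L1,L5; from [0,0,0]:
+L1 (α=0) → [0, 0, 0]
+L5 (α=1/4) → [87/4, 23, 33]
→ [22, 23, 33]


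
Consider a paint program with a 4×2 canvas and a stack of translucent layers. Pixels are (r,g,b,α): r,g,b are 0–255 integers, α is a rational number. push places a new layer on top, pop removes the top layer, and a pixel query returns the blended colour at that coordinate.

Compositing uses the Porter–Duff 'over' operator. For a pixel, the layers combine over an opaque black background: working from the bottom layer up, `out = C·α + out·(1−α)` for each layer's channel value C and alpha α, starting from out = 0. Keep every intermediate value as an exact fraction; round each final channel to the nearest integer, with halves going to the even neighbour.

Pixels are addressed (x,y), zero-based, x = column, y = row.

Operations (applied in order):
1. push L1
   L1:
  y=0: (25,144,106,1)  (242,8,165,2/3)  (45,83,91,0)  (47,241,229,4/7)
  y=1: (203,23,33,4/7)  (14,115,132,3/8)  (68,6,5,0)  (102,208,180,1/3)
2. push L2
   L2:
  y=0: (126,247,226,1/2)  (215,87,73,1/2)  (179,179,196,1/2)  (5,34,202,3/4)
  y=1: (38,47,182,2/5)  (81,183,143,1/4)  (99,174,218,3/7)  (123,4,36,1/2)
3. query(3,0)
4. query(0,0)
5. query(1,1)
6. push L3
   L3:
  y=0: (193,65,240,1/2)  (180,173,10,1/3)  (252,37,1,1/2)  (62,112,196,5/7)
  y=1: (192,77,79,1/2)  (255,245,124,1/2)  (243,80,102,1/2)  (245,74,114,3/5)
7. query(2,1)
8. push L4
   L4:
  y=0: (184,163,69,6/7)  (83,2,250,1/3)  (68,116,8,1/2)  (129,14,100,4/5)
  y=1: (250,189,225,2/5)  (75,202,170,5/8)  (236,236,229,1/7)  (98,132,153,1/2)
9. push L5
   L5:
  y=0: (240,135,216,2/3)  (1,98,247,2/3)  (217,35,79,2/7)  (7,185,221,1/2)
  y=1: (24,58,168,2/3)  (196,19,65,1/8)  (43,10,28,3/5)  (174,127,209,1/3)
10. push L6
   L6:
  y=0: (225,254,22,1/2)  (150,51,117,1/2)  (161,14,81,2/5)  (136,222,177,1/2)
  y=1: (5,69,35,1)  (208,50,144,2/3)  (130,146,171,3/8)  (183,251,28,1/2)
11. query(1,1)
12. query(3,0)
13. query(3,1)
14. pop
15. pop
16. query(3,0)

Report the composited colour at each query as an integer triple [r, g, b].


at x=3,y=0 over L1,L2:
L1 α=4/7: [188/7, 964/7, 916/7]
L2 α=3/4: [293/28, 839/14, 2579/14]
= [10, 60, 184]

(0,0) stack=L1,L2; from [0,0,0]:
after L1 α=1: [25, 144, 106]
after L2 α=1/2: [151/2, 391/2, 166]
rounded: [76, 196, 166]

(1,1) stack=L1,L2; from [0,0,0]:
after L1 α=3/8: [21/4, 345/8, 99/2]
after L2 α=1/4: [387/16, 2499/32, 583/8]
rounded: [24, 78, 73]

at x=2,y=1 over L1,L2,L3:
+L1 (α=0) → [0, 0, 0]
+L2 (α=3/7) → [297/7, 522/7, 654/7]
+L3 (α=1/2) → [999/7, 541/7, 684/7]
rounded: [143, 77, 98]

(1,1) stack=L1,L2,L3,L4,L5,L6; from [0,0,0]:
after L1 α=3/8: [21/4, 345/8, 99/2]
after L2 α=1/4: [387/16, 2499/32, 583/8]
after L3 α=1/2: [4467/32, 10339/64, 1575/16]
after L4 α=5/8: [25401/256, 95657/512, 18325/128]
after L5 α=1/8: [227983/2048, 679327/4096, 136595/1024]
after L6 α=2/3: [1079951/6144, 1088927/12288, 431507/3072]
→ [176, 89, 140]

(3,0) stack=L1,L2,L3,L4,L5,L6; from [0,0,0]:
after L1 α=4/7: [188/7, 964/7, 916/7]
after L2 α=3/4: [293/28, 839/14, 2579/14]
after L3 α=5/7: [4633/98, 4759/49, 9439/49]
after L4 α=4/5: [55201/490, 7503/245, 29039/245]
after L5 α=1/2: [58631/980, 26414/245, 41592/245]
after L6 α=1/2: [191911/1960, 40402/245, 84957/490]
= [98, 165, 173]

at x=3,y=1 over L1,L2,L3,L4,L5,L6:
+L1 (α=1/3) → [34, 208/3, 60]
+L2 (α=1/2) → [157/2, 110/3, 48]
+L3 (α=3/5) → [892/5, 886/15, 438/5]
+L4 (α=1/2) → [691/5, 1433/15, 1203/10]
+L5 (α=1/3) → [2252/15, 4771/45, 2248/15]
+L6 (α=1/2) → [4997/30, 8033/45, 1334/15]
rounded: [167, 179, 89]

query (3,0) [L1,L2,L3,L4] — begin 0,0,0
after L1 α=4/7: [188/7, 964/7, 916/7]
after L2 α=3/4: [293/28, 839/14, 2579/14]
after L3 α=5/7: [4633/98, 4759/49, 9439/49]
after L4 α=4/5: [55201/490, 7503/245, 29039/245]
→ [113, 31, 119]


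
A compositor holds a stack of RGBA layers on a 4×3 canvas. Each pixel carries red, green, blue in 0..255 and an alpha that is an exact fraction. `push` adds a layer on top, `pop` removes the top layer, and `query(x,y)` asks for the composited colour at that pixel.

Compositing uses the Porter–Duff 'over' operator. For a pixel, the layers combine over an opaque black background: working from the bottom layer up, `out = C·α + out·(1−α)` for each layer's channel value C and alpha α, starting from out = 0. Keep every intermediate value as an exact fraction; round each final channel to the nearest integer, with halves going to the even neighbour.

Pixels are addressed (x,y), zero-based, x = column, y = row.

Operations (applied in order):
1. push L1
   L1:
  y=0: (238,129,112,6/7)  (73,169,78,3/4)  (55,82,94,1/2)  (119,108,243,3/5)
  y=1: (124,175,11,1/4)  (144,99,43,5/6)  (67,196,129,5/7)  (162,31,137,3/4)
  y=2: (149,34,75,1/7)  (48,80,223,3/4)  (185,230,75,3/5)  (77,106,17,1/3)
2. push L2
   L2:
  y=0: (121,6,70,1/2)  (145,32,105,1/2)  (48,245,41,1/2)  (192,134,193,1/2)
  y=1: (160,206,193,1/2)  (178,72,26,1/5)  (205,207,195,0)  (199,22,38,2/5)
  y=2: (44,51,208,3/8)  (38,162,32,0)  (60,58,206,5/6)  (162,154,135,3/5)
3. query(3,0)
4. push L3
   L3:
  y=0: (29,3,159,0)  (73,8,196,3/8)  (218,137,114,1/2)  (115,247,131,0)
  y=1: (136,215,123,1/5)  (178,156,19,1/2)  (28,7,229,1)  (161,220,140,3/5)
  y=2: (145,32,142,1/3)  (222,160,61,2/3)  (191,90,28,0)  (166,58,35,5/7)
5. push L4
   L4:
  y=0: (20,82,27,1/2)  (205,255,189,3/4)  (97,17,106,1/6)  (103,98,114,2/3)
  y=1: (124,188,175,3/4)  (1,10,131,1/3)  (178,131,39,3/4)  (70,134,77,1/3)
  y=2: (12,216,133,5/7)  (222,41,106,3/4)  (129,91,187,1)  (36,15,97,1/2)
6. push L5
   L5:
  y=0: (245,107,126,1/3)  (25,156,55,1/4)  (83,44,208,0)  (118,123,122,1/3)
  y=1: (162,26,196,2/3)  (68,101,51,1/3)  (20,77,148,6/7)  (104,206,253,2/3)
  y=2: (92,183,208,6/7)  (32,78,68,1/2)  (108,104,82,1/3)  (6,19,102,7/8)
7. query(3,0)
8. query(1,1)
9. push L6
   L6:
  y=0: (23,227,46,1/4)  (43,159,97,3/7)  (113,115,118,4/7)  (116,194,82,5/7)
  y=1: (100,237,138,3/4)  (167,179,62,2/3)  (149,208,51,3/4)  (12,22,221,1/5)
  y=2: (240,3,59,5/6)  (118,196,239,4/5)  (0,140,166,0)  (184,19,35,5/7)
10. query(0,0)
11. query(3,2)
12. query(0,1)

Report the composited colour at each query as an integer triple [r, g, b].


at x=3,y=0 over L1,L2:
L1 α=3/5: [357/5, 324/5, 729/5]
L2 α=1/2: [1317/10, 497/5, 847/5]
rounded: [132, 99, 169]

(3,0) stack=L1,L2,L3,L4,L5; from [0,0,0]:
after L1 α=3/5: [357/5, 324/5, 729/5]
after L2 α=1/2: [1317/10, 497/5, 847/5]
after L3 α=0: [1317/10, 497/5, 847/5]
after L4 α=2/3: [3377/30, 1477/15, 1987/15]
after L5 α=1/3: [5147/45, 4799/45, 5804/45]
= [114, 107, 129]

query (1,1) [L1,L2,L3,L4,L5] — begin 0,0,0
+L1 (α=5/6) → [120, 165/2, 215/6]
+L2 (α=1/5) → [658/5, 402/5, 508/15]
+L3 (α=1/2) → [774/5, 591/5, 793/30]
+L4 (α=1/3) → [1553/15, 1232/15, 2758/45]
+L5 (α=1/3) → [4126/45, 3979/45, 7811/135]
rounded: [92, 88, 58]

query (0,0) [L1,L2,L3,L4,L5,L6] — begin 0,0,0
+L1 (α=6/7) → [204, 774/7, 96]
+L2 (α=1/2) → [325/2, 408/7, 83]
+L3 (α=0) → [325/2, 408/7, 83]
+L4 (α=1/2) → [365/4, 491/7, 55]
+L5 (α=1/3) → [285/2, 577/7, 236/3]
+L6 (α=1/4) → [901/8, 830/7, 141/2]
→ [113, 119, 70]

(3,2) stack=L1,L2,L3,L4,L5,L6; from [0,0,0]:
+L1 (α=1/3) → [77/3, 106/3, 17/3]
+L2 (α=3/5) → [1612/15, 1598/15, 1249/15]
+L3 (α=5/7) → [15674/105, 1078/15, 5123/105]
+L4 (α=1/2) → [9727/105, 1303/30, 7654/105]
+L5 (α=7/8) → [14137/840, 5293/240, 10328/105]
+L6 (α=5/7) → [400537/2940, 16693/840, 39031/735]
rounded: [136, 20, 53]

(0,1) stack=L1,L2,L3,L4,L5,L6; from [0,0,0]:
+L1 (α=1/4) → [31, 175/4, 11/4]
+L2 (α=1/2) → [191/2, 999/8, 783/8]
+L3 (α=1/5) → [518/5, 1429/10, 1029/10]
+L4 (α=3/4) → [1189/10, 7069/40, 6279/40]
+L5 (α=2/3) → [4429/30, 9149/120, 21959/120]
+L6 (α=3/4) → [13429/120, 94469/480, 71639/480]
→ [112, 197, 149]


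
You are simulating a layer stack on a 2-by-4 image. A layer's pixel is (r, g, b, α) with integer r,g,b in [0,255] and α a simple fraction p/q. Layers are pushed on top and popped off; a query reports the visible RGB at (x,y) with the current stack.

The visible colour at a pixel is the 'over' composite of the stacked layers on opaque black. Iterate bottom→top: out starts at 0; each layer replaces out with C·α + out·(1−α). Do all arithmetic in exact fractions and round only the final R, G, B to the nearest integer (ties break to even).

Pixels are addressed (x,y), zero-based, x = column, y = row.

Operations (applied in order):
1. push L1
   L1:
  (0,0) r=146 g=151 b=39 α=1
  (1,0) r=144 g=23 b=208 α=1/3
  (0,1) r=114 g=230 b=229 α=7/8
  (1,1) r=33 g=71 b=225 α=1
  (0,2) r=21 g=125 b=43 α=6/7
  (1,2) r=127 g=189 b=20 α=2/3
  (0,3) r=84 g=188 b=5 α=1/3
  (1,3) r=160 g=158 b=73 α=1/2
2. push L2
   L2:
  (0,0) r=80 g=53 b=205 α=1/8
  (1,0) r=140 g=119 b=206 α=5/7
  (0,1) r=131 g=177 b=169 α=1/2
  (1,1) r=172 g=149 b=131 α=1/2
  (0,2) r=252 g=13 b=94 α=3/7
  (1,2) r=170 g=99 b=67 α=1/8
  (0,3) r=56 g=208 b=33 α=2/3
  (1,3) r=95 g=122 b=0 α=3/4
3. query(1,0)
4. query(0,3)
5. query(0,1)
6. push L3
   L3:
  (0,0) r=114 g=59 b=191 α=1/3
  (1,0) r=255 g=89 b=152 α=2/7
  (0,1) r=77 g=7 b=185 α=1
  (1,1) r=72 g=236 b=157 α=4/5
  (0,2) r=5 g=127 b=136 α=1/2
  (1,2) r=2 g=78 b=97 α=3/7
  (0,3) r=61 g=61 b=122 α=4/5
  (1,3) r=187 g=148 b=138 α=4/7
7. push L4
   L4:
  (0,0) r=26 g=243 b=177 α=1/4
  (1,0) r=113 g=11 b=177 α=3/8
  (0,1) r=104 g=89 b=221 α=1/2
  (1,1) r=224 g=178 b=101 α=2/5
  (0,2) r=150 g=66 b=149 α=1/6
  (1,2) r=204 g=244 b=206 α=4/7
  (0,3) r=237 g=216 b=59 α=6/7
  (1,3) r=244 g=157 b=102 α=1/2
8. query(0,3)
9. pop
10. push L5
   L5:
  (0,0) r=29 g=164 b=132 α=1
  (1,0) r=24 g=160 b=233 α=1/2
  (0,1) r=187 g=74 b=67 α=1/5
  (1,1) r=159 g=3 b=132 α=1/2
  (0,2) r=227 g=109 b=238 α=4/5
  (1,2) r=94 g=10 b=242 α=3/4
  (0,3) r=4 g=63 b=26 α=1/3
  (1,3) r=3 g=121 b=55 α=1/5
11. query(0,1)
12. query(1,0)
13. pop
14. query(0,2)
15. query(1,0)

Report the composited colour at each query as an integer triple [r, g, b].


(1,0) stack=L1,L2; from [0,0,0]:
after L1 α=1/3: [48, 23/3, 208/3]
after L2 α=5/7: [796/7, 1831/21, 3506/21]
→ [114, 87, 167]

query (0,3) [L1,L2] — begin 0,0,0
L1 α=1/3: [28, 188/3, 5/3]
L2 α=2/3: [140/3, 1436/9, 203/9]
rounded: [47, 160, 23]

query (0,1) [L1,L2] — begin 0,0,0
L1 α=7/8: [399/4, 805/4, 1603/8]
L2 α=1/2: [923/8, 1513/8, 2955/16]
= [115, 189, 185]

at x=0,y=3 over L1,L2,L3,L4:
after L1 α=1/3: [28, 188/3, 5/3]
after L2 α=2/3: [140/3, 1436/9, 203/9]
after L3 α=4/5: [872/15, 3632/45, 919/9]
after L4 α=6/7: [22202/105, 61952/315, 4105/63]
→ [211, 197, 65]

(0,1) stack=L1,L2,L3,L5; from [0,0,0]:
L1 α=7/8: [399/4, 805/4, 1603/8]
L2 α=1/2: [923/8, 1513/8, 2955/16]
L3 α=1: [77, 7, 185]
L5 α=1/5: [99, 102/5, 807/5]
→ [99, 20, 161]

at x=1,y=0 over L1,L2,L3,L5:
L1 α=1/3: [48, 23/3, 208/3]
L2 α=5/7: [796/7, 1831/21, 3506/21]
L3 α=2/7: [7550/49, 12893/147, 23914/147]
L5 α=1/2: [4363/49, 36413/294, 58165/294]
= [89, 124, 198]

at x=0,y=2 over L1,L2,L3:
after L1 α=6/7: [18, 750/7, 258/7]
after L2 α=3/7: [828/7, 3273/49, 3006/49]
after L3 α=1/2: [863/14, 4748/49, 4835/49]
= [62, 97, 99]

query (1,0) [L1,L2,L3] — begin 0,0,0
after L1 α=1/3: [48, 23/3, 208/3]
after L2 α=5/7: [796/7, 1831/21, 3506/21]
after L3 α=2/7: [7550/49, 12893/147, 23914/147]
rounded: [154, 88, 163]
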